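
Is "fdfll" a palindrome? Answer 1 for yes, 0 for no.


Input: fdfll
Reversed: llfdf
  Compare pos 0 ('f') with pos 4 ('l'): MISMATCH
  Compare pos 1 ('d') with pos 3 ('l'): MISMATCH
Result: not a palindrome

0


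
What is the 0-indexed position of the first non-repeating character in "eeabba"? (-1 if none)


Input: eeabba
Character frequencies:
  'a': 2
  'b': 2
  'e': 2
Scanning left to right for freq == 1:
  Position 0 ('e'): freq=2, skip
  Position 1 ('e'): freq=2, skip
  Position 2 ('a'): freq=2, skip
  Position 3 ('b'): freq=2, skip
  Position 4 ('b'): freq=2, skip
  Position 5 ('a'): freq=2, skip
  No unique character found => answer = -1

-1


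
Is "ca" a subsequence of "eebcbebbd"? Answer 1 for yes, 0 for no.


Check if "ca" is a subsequence of "eebcbebbd"
Greedy scan:
  Position 0 ('e'): no match needed
  Position 1 ('e'): no match needed
  Position 2 ('b'): no match needed
  Position 3 ('c'): matches sub[0] = 'c'
  Position 4 ('b'): no match needed
  Position 5 ('e'): no match needed
  Position 6 ('b'): no match needed
  Position 7 ('b'): no match needed
  Position 8 ('d'): no match needed
Only matched 1/2 characters => not a subsequence

0


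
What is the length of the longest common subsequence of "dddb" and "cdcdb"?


LCS of "dddb" and "cdcdb"
DP table:
           c    d    c    d    b
      0    0    0    0    0    0
  d   0    0    1    1    1    1
  d   0    0    1    1    2    2
  d   0    0    1    1    2    2
  b   0    0    1    1    2    3
LCS length = dp[4][5] = 3

3


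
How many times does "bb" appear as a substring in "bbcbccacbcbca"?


Searching for "bb" in "bbcbccacbcbca"
Scanning each position:
  Position 0: "bb" => MATCH
  Position 1: "bc" => no
  Position 2: "cb" => no
  Position 3: "bc" => no
  Position 4: "cc" => no
  Position 5: "ca" => no
  Position 6: "ac" => no
  Position 7: "cb" => no
  Position 8: "bc" => no
  Position 9: "cb" => no
  Position 10: "bc" => no
  Position 11: "ca" => no
Total occurrences: 1

1


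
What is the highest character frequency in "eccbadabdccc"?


Input: eccbadabdccc
Character counts:
  'a': 2
  'b': 2
  'c': 5
  'd': 2
  'e': 1
Maximum frequency: 5

5


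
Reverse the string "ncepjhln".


Input: ncepjhln
Reading characters right to left:
  Position 7: 'n'
  Position 6: 'l'
  Position 5: 'h'
  Position 4: 'j'
  Position 3: 'p'
  Position 2: 'e'
  Position 1: 'c'
  Position 0: 'n'
Reversed: nlhjpecn

nlhjpecn


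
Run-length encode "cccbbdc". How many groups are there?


Input: cccbbdc
Scanning for consecutive runs:
  Group 1: 'c' x 3 (positions 0-2)
  Group 2: 'b' x 2 (positions 3-4)
  Group 3: 'd' x 1 (positions 5-5)
  Group 4: 'c' x 1 (positions 6-6)
Total groups: 4

4


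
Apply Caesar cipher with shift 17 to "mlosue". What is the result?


Caesar cipher: shift "mlosue" by 17
  'm' (pos 12) + 17 = pos 3 = 'd'
  'l' (pos 11) + 17 = pos 2 = 'c'
  'o' (pos 14) + 17 = pos 5 = 'f'
  's' (pos 18) + 17 = pos 9 = 'j'
  'u' (pos 20) + 17 = pos 11 = 'l'
  'e' (pos 4) + 17 = pos 21 = 'v'
Result: dcfjlv

dcfjlv


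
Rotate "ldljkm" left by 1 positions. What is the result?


Input: "ldljkm", rotate left by 1
First 1 characters: "l"
Remaining characters: "dljkm"
Concatenate remaining + first: "dljkm" + "l" = "dljkml"

dljkml


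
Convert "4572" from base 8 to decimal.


Input: "4572" in base 8
Positional expansion:
  Digit '4' (value 4) x 8^3 = 2048
  Digit '5' (value 5) x 8^2 = 320
  Digit '7' (value 7) x 8^1 = 56
  Digit '2' (value 2) x 8^0 = 2
Sum = 2426

2426


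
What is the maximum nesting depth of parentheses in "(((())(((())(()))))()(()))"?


Input: "(((())(((())(()))))()(()))"
Tracking depth:
  Position 0 '(': depth becomes 1
  Position 1 '(': depth becomes 2
  Position 2 '(': depth becomes 3
  Position 3 '(': depth becomes 4
  Position 4 ')': depth becomes 3
  Position 5 ')': depth becomes 2
  Position 6 '(': depth becomes 3
  Position 7 '(': depth becomes 4
  Position 8 '(': depth becomes 5
  Position 9 '(': depth becomes 6
  Position 10 ')': depth becomes 5
  Position 11 ')': depth becomes 4
  Position 12 '(': depth becomes 5
  Position 13 '(': depth becomes 6
  Position 14 ')': depth becomes 5
  Position 15 ')': depth becomes 4
  Position 16 ')': depth becomes 3
  Position 17 ')': depth becomes 2
  Position 18 ')': depth becomes 1
  Position 19 '(': depth becomes 2
  Position 20 ')': depth becomes 1
  Position 21 '(': depth becomes 2
  Position 22 '(': depth becomes 3
  Position 23 ')': depth becomes 2
  Position 24 ')': depth becomes 1
  Position 25 ')': depth becomes 0
Maximum depth reached: 6

6


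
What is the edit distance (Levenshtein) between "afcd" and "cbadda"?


Computing edit distance: "afcd" -> "cbadda"
DP table:
           c    b    a    d    d    a
      0    1    2    3    4    5    6
  a   1    1    2    2    3    4    5
  f   2    2    2    3    3    4    5
  c   3    2    3    3    4    4    5
  d   4    3    3    4    3    4    5
Edit distance = dp[4][6] = 5

5


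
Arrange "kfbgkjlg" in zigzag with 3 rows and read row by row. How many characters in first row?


Zigzag "kfbgkjlg" into 3 rows:
Placing characters:
  'k' => row 0
  'f' => row 1
  'b' => row 2
  'g' => row 1
  'k' => row 0
  'j' => row 1
  'l' => row 2
  'g' => row 1
Rows:
  Row 0: "kk"
  Row 1: "fgjg"
  Row 2: "bl"
First row length: 2

2


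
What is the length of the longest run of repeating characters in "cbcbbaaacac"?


Input: "cbcbbaaacac"
Scanning for longest run:
  Position 1 ('b'): new char, reset run to 1
  Position 2 ('c'): new char, reset run to 1
  Position 3 ('b'): new char, reset run to 1
  Position 4 ('b'): continues run of 'b', length=2
  Position 5 ('a'): new char, reset run to 1
  Position 6 ('a'): continues run of 'a', length=2
  Position 7 ('a'): continues run of 'a', length=3
  Position 8 ('c'): new char, reset run to 1
  Position 9 ('a'): new char, reset run to 1
  Position 10 ('c'): new char, reset run to 1
Longest run: 'a' with length 3

3


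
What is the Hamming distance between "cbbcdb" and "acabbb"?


Comparing "cbbcdb" and "acabbb" position by position:
  Position 0: 'c' vs 'a' => differ
  Position 1: 'b' vs 'c' => differ
  Position 2: 'b' vs 'a' => differ
  Position 3: 'c' vs 'b' => differ
  Position 4: 'd' vs 'b' => differ
  Position 5: 'b' vs 'b' => same
Total differences (Hamming distance): 5

5


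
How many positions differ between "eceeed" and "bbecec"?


Comparing "eceeed" and "bbecec" position by position:
  Position 0: 'e' vs 'b' => DIFFER
  Position 1: 'c' vs 'b' => DIFFER
  Position 2: 'e' vs 'e' => same
  Position 3: 'e' vs 'c' => DIFFER
  Position 4: 'e' vs 'e' => same
  Position 5: 'd' vs 'c' => DIFFER
Positions that differ: 4

4


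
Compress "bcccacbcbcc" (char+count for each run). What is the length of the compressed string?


Input: bcccacbcbcc
Runs:
  'b' x 1 => "b1"
  'c' x 3 => "c3"
  'a' x 1 => "a1"
  'c' x 1 => "c1"
  'b' x 1 => "b1"
  'c' x 1 => "c1"
  'b' x 1 => "b1"
  'c' x 2 => "c2"
Compressed: "b1c3a1c1b1c1b1c2"
Compressed length: 16

16


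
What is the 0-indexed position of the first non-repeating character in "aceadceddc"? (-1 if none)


Input: aceadceddc
Character frequencies:
  'a': 2
  'c': 3
  'd': 3
  'e': 2
Scanning left to right for freq == 1:
  Position 0 ('a'): freq=2, skip
  Position 1 ('c'): freq=3, skip
  Position 2 ('e'): freq=2, skip
  Position 3 ('a'): freq=2, skip
  Position 4 ('d'): freq=3, skip
  Position 5 ('c'): freq=3, skip
  Position 6 ('e'): freq=2, skip
  Position 7 ('d'): freq=3, skip
  Position 8 ('d'): freq=3, skip
  Position 9 ('c'): freq=3, skip
  No unique character found => answer = -1

-1


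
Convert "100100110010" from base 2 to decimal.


Input: "100100110010" in base 2
Positional expansion:
  Digit '1' (value 1) x 2^11 = 2048
  Digit '0' (value 0) x 2^10 = 0
  Digit '0' (value 0) x 2^9 = 0
  Digit '1' (value 1) x 2^8 = 256
  Digit '0' (value 0) x 2^7 = 0
  Digit '0' (value 0) x 2^6 = 0
  Digit '1' (value 1) x 2^5 = 32
  Digit '1' (value 1) x 2^4 = 16
  Digit '0' (value 0) x 2^3 = 0
  Digit '0' (value 0) x 2^2 = 0
  Digit '1' (value 1) x 2^1 = 2
  Digit '0' (value 0) x 2^0 = 0
Sum = 2354

2354


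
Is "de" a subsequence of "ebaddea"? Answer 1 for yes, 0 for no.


Check if "de" is a subsequence of "ebaddea"
Greedy scan:
  Position 0 ('e'): no match needed
  Position 1 ('b'): no match needed
  Position 2 ('a'): no match needed
  Position 3 ('d'): matches sub[0] = 'd'
  Position 4 ('d'): no match needed
  Position 5 ('e'): matches sub[1] = 'e'
  Position 6 ('a'): no match needed
All 2 characters matched => is a subsequence

1


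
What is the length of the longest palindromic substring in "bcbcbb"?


Input: "bcbcbb"
Checking substrings for palindromes:
  [0:5] "bcbcb" (len 5) => palindrome
  [0:3] "bcb" (len 3) => palindrome
  [1:4] "cbc" (len 3) => palindrome
  [2:5] "bcb" (len 3) => palindrome
  [4:6] "bb" (len 2) => palindrome
Longest palindromic substring: "bcbcb" with length 5

5


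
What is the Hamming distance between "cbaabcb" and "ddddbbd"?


Comparing "cbaabcb" and "ddddbbd" position by position:
  Position 0: 'c' vs 'd' => differ
  Position 1: 'b' vs 'd' => differ
  Position 2: 'a' vs 'd' => differ
  Position 3: 'a' vs 'd' => differ
  Position 4: 'b' vs 'b' => same
  Position 5: 'c' vs 'b' => differ
  Position 6: 'b' vs 'd' => differ
Total differences (Hamming distance): 6

6


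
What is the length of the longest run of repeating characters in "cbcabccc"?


Input: "cbcabccc"
Scanning for longest run:
  Position 1 ('b'): new char, reset run to 1
  Position 2 ('c'): new char, reset run to 1
  Position 3 ('a'): new char, reset run to 1
  Position 4 ('b'): new char, reset run to 1
  Position 5 ('c'): new char, reset run to 1
  Position 6 ('c'): continues run of 'c', length=2
  Position 7 ('c'): continues run of 'c', length=3
Longest run: 'c' with length 3

3


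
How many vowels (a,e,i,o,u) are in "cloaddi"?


Input: cloaddi
Checking each character:
  'c' at position 0: consonant
  'l' at position 1: consonant
  'o' at position 2: vowel (running total: 1)
  'a' at position 3: vowel (running total: 2)
  'd' at position 4: consonant
  'd' at position 5: consonant
  'i' at position 6: vowel (running total: 3)
Total vowels: 3

3


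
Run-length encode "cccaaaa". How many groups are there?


Input: cccaaaa
Scanning for consecutive runs:
  Group 1: 'c' x 3 (positions 0-2)
  Group 2: 'a' x 4 (positions 3-6)
Total groups: 2

2


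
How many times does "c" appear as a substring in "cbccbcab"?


Searching for "c" in "cbccbcab"
Scanning each position:
  Position 0: "c" => MATCH
  Position 1: "b" => no
  Position 2: "c" => MATCH
  Position 3: "c" => MATCH
  Position 4: "b" => no
  Position 5: "c" => MATCH
  Position 6: "a" => no
  Position 7: "b" => no
Total occurrences: 4

4


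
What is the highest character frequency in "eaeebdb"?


Input: eaeebdb
Character counts:
  'a': 1
  'b': 2
  'd': 1
  'e': 3
Maximum frequency: 3

3


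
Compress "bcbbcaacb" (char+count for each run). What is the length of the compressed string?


Input: bcbbcaacb
Runs:
  'b' x 1 => "b1"
  'c' x 1 => "c1"
  'b' x 2 => "b2"
  'c' x 1 => "c1"
  'a' x 2 => "a2"
  'c' x 1 => "c1"
  'b' x 1 => "b1"
Compressed: "b1c1b2c1a2c1b1"
Compressed length: 14

14


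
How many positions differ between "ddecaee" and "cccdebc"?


Comparing "ddecaee" and "cccdebc" position by position:
  Position 0: 'd' vs 'c' => DIFFER
  Position 1: 'd' vs 'c' => DIFFER
  Position 2: 'e' vs 'c' => DIFFER
  Position 3: 'c' vs 'd' => DIFFER
  Position 4: 'a' vs 'e' => DIFFER
  Position 5: 'e' vs 'b' => DIFFER
  Position 6: 'e' vs 'c' => DIFFER
Positions that differ: 7

7


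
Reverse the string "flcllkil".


Input: flcllkil
Reading characters right to left:
  Position 7: 'l'
  Position 6: 'i'
  Position 5: 'k'
  Position 4: 'l'
  Position 3: 'l'
  Position 2: 'c'
  Position 1: 'l'
  Position 0: 'f'
Reversed: likllclf

likllclf


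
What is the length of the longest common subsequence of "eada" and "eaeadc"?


LCS of "eada" and "eaeadc"
DP table:
           e    a    e    a    d    c
      0    0    0    0    0    0    0
  e   0    1    1    1    1    1    1
  a   0    1    2    2    2    2    2
  d   0    1    2    2    2    3    3
  a   0    1    2    2    3    3    3
LCS length = dp[4][6] = 3

3


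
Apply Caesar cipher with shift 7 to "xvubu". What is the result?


Caesar cipher: shift "xvubu" by 7
  'x' (pos 23) + 7 = pos 4 = 'e'
  'v' (pos 21) + 7 = pos 2 = 'c'
  'u' (pos 20) + 7 = pos 1 = 'b'
  'b' (pos 1) + 7 = pos 8 = 'i'
  'u' (pos 20) + 7 = pos 1 = 'b'
Result: ecbib

ecbib


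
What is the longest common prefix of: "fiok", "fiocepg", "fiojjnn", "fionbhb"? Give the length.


Words: fiok, fiocepg, fiojjnn, fionbhb
  Position 0: all 'f' => match
  Position 1: all 'i' => match
  Position 2: all 'o' => match
  Position 3: ('k', 'c', 'j', 'n') => mismatch, stop
LCP = "fio" (length 3)

3


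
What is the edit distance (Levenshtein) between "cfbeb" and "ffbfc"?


Computing edit distance: "cfbeb" -> "ffbfc"
DP table:
           f    f    b    f    c
      0    1    2    3    4    5
  c   1    1    2    3    4    4
  f   2    1    1    2    3    4
  b   3    2    2    1    2    3
  e   4    3    3    2    2    3
  b   5    4    4    3    3    3
Edit distance = dp[5][5] = 3

3


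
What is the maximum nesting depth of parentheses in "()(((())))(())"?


Input: "()(((())))(())"
Tracking depth:
  Position 0 '(': depth becomes 1
  Position 1 ')': depth becomes 0
  Position 2 '(': depth becomes 1
  Position 3 '(': depth becomes 2
  Position 4 '(': depth becomes 3
  Position 5 '(': depth becomes 4
  Position 6 ')': depth becomes 3
  Position 7 ')': depth becomes 2
  Position 8 ')': depth becomes 1
  Position 9 ')': depth becomes 0
  Position 10 '(': depth becomes 1
  Position 11 '(': depth becomes 2
  Position 12 ')': depth becomes 1
  Position 13 ')': depth becomes 0
Maximum depth reached: 4

4


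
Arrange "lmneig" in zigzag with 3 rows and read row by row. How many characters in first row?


Zigzag "lmneig" into 3 rows:
Placing characters:
  'l' => row 0
  'm' => row 1
  'n' => row 2
  'e' => row 1
  'i' => row 0
  'g' => row 1
Rows:
  Row 0: "li"
  Row 1: "meg"
  Row 2: "n"
First row length: 2

2


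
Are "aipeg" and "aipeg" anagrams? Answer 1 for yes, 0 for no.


Strings: "aipeg", "aipeg"
Sorted first:  aegip
Sorted second: aegip
Sorted forms match => anagrams

1


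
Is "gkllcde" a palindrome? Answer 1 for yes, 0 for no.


Input: gkllcde
Reversed: edcllkg
  Compare pos 0 ('g') with pos 6 ('e'): MISMATCH
  Compare pos 1 ('k') with pos 5 ('d'): MISMATCH
  Compare pos 2 ('l') with pos 4 ('c'): MISMATCH
Result: not a palindrome

0


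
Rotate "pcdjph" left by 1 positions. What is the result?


Input: "pcdjph", rotate left by 1
First 1 characters: "p"
Remaining characters: "cdjph"
Concatenate remaining + first: "cdjph" + "p" = "cdjphp"

cdjphp


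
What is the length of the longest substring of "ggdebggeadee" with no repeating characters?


Input: "ggdebggeadee"
Sliding window (track last position of each char):
  Position 0 ('g'): window [0,0] length 1 -- new best
  Position 1 ('g'): repeat (last at 0), move window start to 1
  Position 1 ('g'): window [1,1] length 1
  Position 2 ('d'): window [1,2] length 2 -- new best
  Position 3 ('e'): window [1,3] length 3 -- new best
  Position 4 ('b'): window [1,4] length 4 -- new best
  Position 5 ('g'): repeat (last at 1), move window start to 2
  Position 5 ('g'): window [2,5] length 4
  Position 6 ('g'): repeat (last at 5), move window start to 6
  Position 6 ('g'): window [6,6] length 1
  Position 7 ('e'): window [6,7] length 2
  Position 8 ('a'): window [6,8] length 3
  Position 9 ('d'): window [6,9] length 4
  Position 10 ('e'): repeat (last at 7), move window start to 8
  Position 10 ('e'): window [8,10] length 3
  Position 11 ('e'): repeat (last at 10), move window start to 11
  Position 11 ('e'): window [11,11] length 1
Longest substring with no repeats: "gdeb" with length 4

4


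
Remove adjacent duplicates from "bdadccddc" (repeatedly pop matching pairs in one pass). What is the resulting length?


Input: bdadccddc
Stack-based adjacent duplicate removal:
  Read 'b': push. Stack: b
  Read 'd': push. Stack: bd
  Read 'a': push. Stack: bda
  Read 'd': push. Stack: bdad
  Read 'c': push. Stack: bdadc
  Read 'c': matches stack top 'c' => pop. Stack: bdad
  Read 'd': matches stack top 'd' => pop. Stack: bda
  Read 'd': push. Stack: bdad
  Read 'c': push. Stack: bdadc
Final stack: "bdadc" (length 5)

5


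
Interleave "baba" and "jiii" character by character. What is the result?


Interleaving "baba" and "jiii":
  Position 0: 'b' from first, 'j' from second => "bj"
  Position 1: 'a' from first, 'i' from second => "ai"
  Position 2: 'b' from first, 'i' from second => "bi"
  Position 3: 'a' from first, 'i' from second => "ai"
Result: bjaibiai

bjaibiai


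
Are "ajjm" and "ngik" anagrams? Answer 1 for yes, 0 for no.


Strings: "ajjm", "ngik"
Sorted first:  ajjm
Sorted second: gikn
Differ at position 0: 'a' vs 'g' => not anagrams

0


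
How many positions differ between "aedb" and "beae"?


Comparing "aedb" and "beae" position by position:
  Position 0: 'a' vs 'b' => DIFFER
  Position 1: 'e' vs 'e' => same
  Position 2: 'd' vs 'a' => DIFFER
  Position 3: 'b' vs 'e' => DIFFER
Positions that differ: 3

3


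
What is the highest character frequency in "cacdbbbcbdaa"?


Input: cacdbbbcbdaa
Character counts:
  'a': 3
  'b': 4
  'c': 3
  'd': 2
Maximum frequency: 4

4


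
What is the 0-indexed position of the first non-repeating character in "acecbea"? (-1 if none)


Input: acecbea
Character frequencies:
  'a': 2
  'b': 1
  'c': 2
  'e': 2
Scanning left to right for freq == 1:
  Position 0 ('a'): freq=2, skip
  Position 1 ('c'): freq=2, skip
  Position 2 ('e'): freq=2, skip
  Position 3 ('c'): freq=2, skip
  Position 4 ('b'): unique! => answer = 4

4


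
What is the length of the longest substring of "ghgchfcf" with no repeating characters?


Input: "ghgchfcf"
Sliding window (track last position of each char):
  Position 0 ('g'): window [0,0] length 1 -- new best
  Position 1 ('h'): window [0,1] length 2 -- new best
  Position 2 ('g'): repeat (last at 0), move window start to 1
  Position 2 ('g'): window [1,2] length 2
  Position 3 ('c'): window [1,3] length 3 -- new best
  Position 4 ('h'): repeat (last at 1), move window start to 2
  Position 4 ('h'): window [2,4] length 3
  Position 5 ('f'): window [2,5] length 4 -- new best
  Position 6 ('c'): repeat (last at 3), move window start to 4
  Position 6 ('c'): window [4,6] length 3
  Position 7 ('f'): repeat (last at 5), move window start to 6
  Position 7 ('f'): window [6,7] length 2
Longest substring with no repeats: "gchf" with length 4

4


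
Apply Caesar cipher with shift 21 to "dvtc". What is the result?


Caesar cipher: shift "dvtc" by 21
  'd' (pos 3) + 21 = pos 24 = 'y'
  'v' (pos 21) + 21 = pos 16 = 'q'
  't' (pos 19) + 21 = pos 14 = 'o'
  'c' (pos 2) + 21 = pos 23 = 'x'
Result: yqox

yqox


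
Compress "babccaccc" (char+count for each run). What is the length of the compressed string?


Input: babccaccc
Runs:
  'b' x 1 => "b1"
  'a' x 1 => "a1"
  'b' x 1 => "b1"
  'c' x 2 => "c2"
  'a' x 1 => "a1"
  'c' x 3 => "c3"
Compressed: "b1a1b1c2a1c3"
Compressed length: 12

12


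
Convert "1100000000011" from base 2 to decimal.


Input: "1100000000011" in base 2
Positional expansion:
  Digit '1' (value 1) x 2^12 = 4096
  Digit '1' (value 1) x 2^11 = 2048
  Digit '0' (value 0) x 2^10 = 0
  Digit '0' (value 0) x 2^9 = 0
  Digit '0' (value 0) x 2^8 = 0
  Digit '0' (value 0) x 2^7 = 0
  Digit '0' (value 0) x 2^6 = 0
  Digit '0' (value 0) x 2^5 = 0
  Digit '0' (value 0) x 2^4 = 0
  Digit '0' (value 0) x 2^3 = 0
  Digit '0' (value 0) x 2^2 = 0
  Digit '1' (value 1) x 2^1 = 2
  Digit '1' (value 1) x 2^0 = 1
Sum = 6147

6147


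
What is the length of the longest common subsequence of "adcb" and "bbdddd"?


LCS of "adcb" and "bbdddd"
DP table:
           b    b    d    d    d    d
      0    0    0    0    0    0    0
  a   0    0    0    0    0    0    0
  d   0    0    0    1    1    1    1
  c   0    0    0    1    1    1    1
  b   0    1    1    1    1    1    1
LCS length = dp[4][6] = 1

1


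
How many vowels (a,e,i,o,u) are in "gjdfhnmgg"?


Input: gjdfhnmgg
Checking each character:
  'g' at position 0: consonant
  'j' at position 1: consonant
  'd' at position 2: consonant
  'f' at position 3: consonant
  'h' at position 4: consonant
  'n' at position 5: consonant
  'm' at position 6: consonant
  'g' at position 7: consonant
  'g' at position 8: consonant
Total vowels: 0

0


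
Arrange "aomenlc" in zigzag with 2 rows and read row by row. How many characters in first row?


Zigzag "aomenlc" into 2 rows:
Placing characters:
  'a' => row 0
  'o' => row 1
  'm' => row 0
  'e' => row 1
  'n' => row 0
  'l' => row 1
  'c' => row 0
Rows:
  Row 0: "amnc"
  Row 1: "oel"
First row length: 4

4


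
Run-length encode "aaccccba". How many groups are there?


Input: aaccccba
Scanning for consecutive runs:
  Group 1: 'a' x 2 (positions 0-1)
  Group 2: 'c' x 4 (positions 2-5)
  Group 3: 'b' x 1 (positions 6-6)
  Group 4: 'a' x 1 (positions 7-7)
Total groups: 4

4


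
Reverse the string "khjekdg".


Input: khjekdg
Reading characters right to left:
  Position 6: 'g'
  Position 5: 'd'
  Position 4: 'k'
  Position 3: 'e'
  Position 2: 'j'
  Position 1: 'h'
  Position 0: 'k'
Reversed: gdkejhk

gdkejhk


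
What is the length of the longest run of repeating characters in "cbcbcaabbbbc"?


Input: "cbcbcaabbbbc"
Scanning for longest run:
  Position 1 ('b'): new char, reset run to 1
  Position 2 ('c'): new char, reset run to 1
  Position 3 ('b'): new char, reset run to 1
  Position 4 ('c'): new char, reset run to 1
  Position 5 ('a'): new char, reset run to 1
  Position 6 ('a'): continues run of 'a', length=2
  Position 7 ('b'): new char, reset run to 1
  Position 8 ('b'): continues run of 'b', length=2
  Position 9 ('b'): continues run of 'b', length=3
  Position 10 ('b'): continues run of 'b', length=4
  Position 11 ('c'): new char, reset run to 1
Longest run: 'b' with length 4

4


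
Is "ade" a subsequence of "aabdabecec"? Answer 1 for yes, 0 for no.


Check if "ade" is a subsequence of "aabdabecec"
Greedy scan:
  Position 0 ('a'): matches sub[0] = 'a'
  Position 1 ('a'): no match needed
  Position 2 ('b'): no match needed
  Position 3 ('d'): matches sub[1] = 'd'
  Position 4 ('a'): no match needed
  Position 5 ('b'): no match needed
  Position 6 ('e'): matches sub[2] = 'e'
  Position 7 ('c'): no match needed
  Position 8 ('e'): no match needed
  Position 9 ('c'): no match needed
All 3 characters matched => is a subsequence

1


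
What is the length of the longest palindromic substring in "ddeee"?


Input: "ddeee"
Checking substrings for palindromes:
  [2:5] "eee" (len 3) => palindrome
  [0:2] "dd" (len 2) => palindrome
  [2:4] "ee" (len 2) => palindrome
  [3:5] "ee" (len 2) => palindrome
Longest palindromic substring: "eee" with length 3

3


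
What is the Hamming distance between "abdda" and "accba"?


Comparing "abdda" and "accba" position by position:
  Position 0: 'a' vs 'a' => same
  Position 1: 'b' vs 'c' => differ
  Position 2: 'd' vs 'c' => differ
  Position 3: 'd' vs 'b' => differ
  Position 4: 'a' vs 'a' => same
Total differences (Hamming distance): 3

3


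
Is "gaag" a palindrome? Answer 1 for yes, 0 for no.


Input: gaag
Reversed: gaag
  Compare pos 0 ('g') with pos 3 ('g'): match
  Compare pos 1 ('a') with pos 2 ('a'): match
Result: palindrome

1


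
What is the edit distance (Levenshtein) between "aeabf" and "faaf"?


Computing edit distance: "aeabf" -> "faaf"
DP table:
           f    a    a    f
      0    1    2    3    4
  a   1    1    1    2    3
  e   2    2    2    2    3
  a   3    3    2    2    3
  b   4    4    3    3    3
  f   5    4    4    4    3
Edit distance = dp[5][4] = 3

3


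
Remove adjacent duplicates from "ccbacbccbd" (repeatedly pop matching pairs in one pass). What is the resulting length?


Input: ccbacbccbd
Stack-based adjacent duplicate removal:
  Read 'c': push. Stack: c
  Read 'c': matches stack top 'c' => pop. Stack: (empty)
  Read 'b': push. Stack: b
  Read 'a': push. Stack: ba
  Read 'c': push. Stack: bac
  Read 'b': push. Stack: bacb
  Read 'c': push. Stack: bacbc
  Read 'c': matches stack top 'c' => pop. Stack: bacb
  Read 'b': matches stack top 'b' => pop. Stack: bac
  Read 'd': push. Stack: bacd
Final stack: "bacd" (length 4)

4


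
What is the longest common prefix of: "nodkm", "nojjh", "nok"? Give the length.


Words: nodkm, nojjh, nok
  Position 0: all 'n' => match
  Position 1: all 'o' => match
  Position 2: ('d', 'j', 'k') => mismatch, stop
LCP = "no" (length 2)

2


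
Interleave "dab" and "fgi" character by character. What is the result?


Interleaving "dab" and "fgi":
  Position 0: 'd' from first, 'f' from second => "df"
  Position 1: 'a' from first, 'g' from second => "ag"
  Position 2: 'b' from first, 'i' from second => "bi"
Result: dfagbi

dfagbi


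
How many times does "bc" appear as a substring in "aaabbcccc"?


Searching for "bc" in "aaabbcccc"
Scanning each position:
  Position 0: "aa" => no
  Position 1: "aa" => no
  Position 2: "ab" => no
  Position 3: "bb" => no
  Position 4: "bc" => MATCH
  Position 5: "cc" => no
  Position 6: "cc" => no
  Position 7: "cc" => no
Total occurrences: 1

1


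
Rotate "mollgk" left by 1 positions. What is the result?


Input: "mollgk", rotate left by 1
First 1 characters: "m"
Remaining characters: "ollgk"
Concatenate remaining + first: "ollgk" + "m" = "ollgkm"

ollgkm


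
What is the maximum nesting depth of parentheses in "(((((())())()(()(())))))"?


Input: "(((((())())()(()(())))))"
Tracking depth:
  Position 0 '(': depth becomes 1
  Position 1 '(': depth becomes 2
  Position 2 '(': depth becomes 3
  Position 3 '(': depth becomes 4
  Position 4 '(': depth becomes 5
  Position 5 '(': depth becomes 6
  Position 6 ')': depth becomes 5
  Position 7 ')': depth becomes 4
  Position 8 '(': depth becomes 5
  Position 9 ')': depth becomes 4
  Position 10 ')': depth becomes 3
  Position 11 '(': depth becomes 4
  Position 12 ')': depth becomes 3
  Position 13 '(': depth becomes 4
  Position 14 '(': depth becomes 5
  Position 15 ')': depth becomes 4
  Position 16 '(': depth becomes 5
  Position 17 '(': depth becomes 6
  Position 18 ')': depth becomes 5
  Position 19 ')': depth becomes 4
  Position 20 ')': depth becomes 3
  Position 21 ')': depth becomes 2
  Position 22 ')': depth becomes 1
  Position 23 ')': depth becomes 0
Maximum depth reached: 6

6


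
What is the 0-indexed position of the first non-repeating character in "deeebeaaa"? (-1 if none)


Input: deeebeaaa
Character frequencies:
  'a': 3
  'b': 1
  'd': 1
  'e': 4
Scanning left to right for freq == 1:
  Position 0 ('d'): unique! => answer = 0

0


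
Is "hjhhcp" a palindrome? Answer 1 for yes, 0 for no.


Input: hjhhcp
Reversed: pchhjh
  Compare pos 0 ('h') with pos 5 ('p'): MISMATCH
  Compare pos 1 ('j') with pos 4 ('c'): MISMATCH
  Compare pos 2 ('h') with pos 3 ('h'): match
Result: not a palindrome

0


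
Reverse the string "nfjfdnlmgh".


Input: nfjfdnlmgh
Reading characters right to left:
  Position 9: 'h'
  Position 8: 'g'
  Position 7: 'm'
  Position 6: 'l'
  Position 5: 'n'
  Position 4: 'd'
  Position 3: 'f'
  Position 2: 'j'
  Position 1: 'f'
  Position 0: 'n'
Reversed: hgmlndfjfn

hgmlndfjfn


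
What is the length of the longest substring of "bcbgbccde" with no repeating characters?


Input: "bcbgbccde"
Sliding window (track last position of each char):
  Position 0 ('b'): window [0,0] length 1 -- new best
  Position 1 ('c'): window [0,1] length 2 -- new best
  Position 2 ('b'): repeat (last at 0), move window start to 1
  Position 2 ('b'): window [1,2] length 2
  Position 3 ('g'): window [1,3] length 3 -- new best
  Position 4 ('b'): repeat (last at 2), move window start to 3
  Position 4 ('b'): window [3,4] length 2
  Position 5 ('c'): window [3,5] length 3
  Position 6 ('c'): repeat (last at 5), move window start to 6
  Position 6 ('c'): window [6,6] length 1
  Position 7 ('d'): window [6,7] length 2
  Position 8 ('e'): window [6,8] length 3
Longest substring with no repeats: "cbg" with length 3

3


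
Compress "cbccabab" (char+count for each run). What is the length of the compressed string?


Input: cbccabab
Runs:
  'c' x 1 => "c1"
  'b' x 1 => "b1"
  'c' x 2 => "c2"
  'a' x 1 => "a1"
  'b' x 1 => "b1"
  'a' x 1 => "a1"
  'b' x 1 => "b1"
Compressed: "c1b1c2a1b1a1b1"
Compressed length: 14

14


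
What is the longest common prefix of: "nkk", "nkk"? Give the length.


Words: nkk, nkk
  Position 0: all 'n' => match
  Position 1: all 'k' => match
  Position 2: all 'k' => match
LCP = "nkk" (length 3)

3


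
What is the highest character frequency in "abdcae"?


Input: abdcae
Character counts:
  'a': 2
  'b': 1
  'c': 1
  'd': 1
  'e': 1
Maximum frequency: 2

2


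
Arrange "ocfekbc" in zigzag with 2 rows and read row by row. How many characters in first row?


Zigzag "ocfekbc" into 2 rows:
Placing characters:
  'o' => row 0
  'c' => row 1
  'f' => row 0
  'e' => row 1
  'k' => row 0
  'b' => row 1
  'c' => row 0
Rows:
  Row 0: "ofkc"
  Row 1: "ceb"
First row length: 4

4


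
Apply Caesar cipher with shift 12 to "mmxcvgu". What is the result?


Caesar cipher: shift "mmxcvgu" by 12
  'm' (pos 12) + 12 = pos 24 = 'y'
  'm' (pos 12) + 12 = pos 24 = 'y'
  'x' (pos 23) + 12 = pos 9 = 'j'
  'c' (pos 2) + 12 = pos 14 = 'o'
  'v' (pos 21) + 12 = pos 7 = 'h'
  'g' (pos 6) + 12 = pos 18 = 's'
  'u' (pos 20) + 12 = pos 6 = 'g'
Result: yyjohsg

yyjohsg


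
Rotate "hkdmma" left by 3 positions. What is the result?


Input: "hkdmma", rotate left by 3
First 3 characters: "hkd"
Remaining characters: "mma"
Concatenate remaining + first: "mma" + "hkd" = "mmahkd"

mmahkd


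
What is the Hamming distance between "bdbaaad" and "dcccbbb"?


Comparing "bdbaaad" and "dcccbbb" position by position:
  Position 0: 'b' vs 'd' => differ
  Position 1: 'd' vs 'c' => differ
  Position 2: 'b' vs 'c' => differ
  Position 3: 'a' vs 'c' => differ
  Position 4: 'a' vs 'b' => differ
  Position 5: 'a' vs 'b' => differ
  Position 6: 'd' vs 'b' => differ
Total differences (Hamming distance): 7

7


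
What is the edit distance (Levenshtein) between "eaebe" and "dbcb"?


Computing edit distance: "eaebe" -> "dbcb"
DP table:
           d    b    c    b
      0    1    2    3    4
  e   1    1    2    3    4
  a   2    2    2    3    4
  e   3    3    3    3    4
  b   4    4    3    4    3
  e   5    5    4    4    4
Edit distance = dp[5][4] = 4

4


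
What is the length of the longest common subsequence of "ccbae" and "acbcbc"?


LCS of "ccbae" and "acbcbc"
DP table:
           a    c    b    c    b    c
      0    0    0    0    0    0    0
  c   0    0    1    1    1    1    1
  c   0    0    1    1    2    2    2
  b   0    0    1    2    2    3    3
  a   0    1    1    2    2    3    3
  e   0    1    1    2    2    3    3
LCS length = dp[5][6] = 3

3


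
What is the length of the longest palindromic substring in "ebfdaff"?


Input: "ebfdaff"
Checking substrings for palindromes:
  [5:7] "ff" (len 2) => palindrome
Longest palindromic substring: "ff" with length 2

2


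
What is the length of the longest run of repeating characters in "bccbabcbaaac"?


Input: "bccbabcbaaac"
Scanning for longest run:
  Position 1 ('c'): new char, reset run to 1
  Position 2 ('c'): continues run of 'c', length=2
  Position 3 ('b'): new char, reset run to 1
  Position 4 ('a'): new char, reset run to 1
  Position 5 ('b'): new char, reset run to 1
  Position 6 ('c'): new char, reset run to 1
  Position 7 ('b'): new char, reset run to 1
  Position 8 ('a'): new char, reset run to 1
  Position 9 ('a'): continues run of 'a', length=2
  Position 10 ('a'): continues run of 'a', length=3
  Position 11 ('c'): new char, reset run to 1
Longest run: 'a' with length 3

3


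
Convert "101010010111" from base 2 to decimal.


Input: "101010010111" in base 2
Positional expansion:
  Digit '1' (value 1) x 2^11 = 2048
  Digit '0' (value 0) x 2^10 = 0
  Digit '1' (value 1) x 2^9 = 512
  Digit '0' (value 0) x 2^8 = 0
  Digit '1' (value 1) x 2^7 = 128
  Digit '0' (value 0) x 2^6 = 0
  Digit '0' (value 0) x 2^5 = 0
  Digit '1' (value 1) x 2^4 = 16
  Digit '0' (value 0) x 2^3 = 0
  Digit '1' (value 1) x 2^2 = 4
  Digit '1' (value 1) x 2^1 = 2
  Digit '1' (value 1) x 2^0 = 1
Sum = 2711

2711


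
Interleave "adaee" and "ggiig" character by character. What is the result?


Interleaving "adaee" and "ggiig":
  Position 0: 'a' from first, 'g' from second => "ag"
  Position 1: 'd' from first, 'g' from second => "dg"
  Position 2: 'a' from first, 'i' from second => "ai"
  Position 3: 'e' from first, 'i' from second => "ei"
  Position 4: 'e' from first, 'g' from second => "eg"
Result: agdgaieieg

agdgaieieg


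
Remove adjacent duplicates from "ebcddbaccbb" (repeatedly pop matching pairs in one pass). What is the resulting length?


Input: ebcddbaccbb
Stack-based adjacent duplicate removal:
  Read 'e': push. Stack: e
  Read 'b': push. Stack: eb
  Read 'c': push. Stack: ebc
  Read 'd': push. Stack: ebcd
  Read 'd': matches stack top 'd' => pop. Stack: ebc
  Read 'b': push. Stack: ebcb
  Read 'a': push. Stack: ebcba
  Read 'c': push. Stack: ebcbac
  Read 'c': matches stack top 'c' => pop. Stack: ebcba
  Read 'b': push. Stack: ebcbab
  Read 'b': matches stack top 'b' => pop. Stack: ebcba
Final stack: "ebcba" (length 5)

5


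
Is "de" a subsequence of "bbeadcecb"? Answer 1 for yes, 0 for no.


Check if "de" is a subsequence of "bbeadcecb"
Greedy scan:
  Position 0 ('b'): no match needed
  Position 1 ('b'): no match needed
  Position 2 ('e'): no match needed
  Position 3 ('a'): no match needed
  Position 4 ('d'): matches sub[0] = 'd'
  Position 5 ('c'): no match needed
  Position 6 ('e'): matches sub[1] = 'e'
  Position 7 ('c'): no match needed
  Position 8 ('b'): no match needed
All 2 characters matched => is a subsequence

1


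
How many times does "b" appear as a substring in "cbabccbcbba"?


Searching for "b" in "cbabccbcbba"
Scanning each position:
  Position 0: "c" => no
  Position 1: "b" => MATCH
  Position 2: "a" => no
  Position 3: "b" => MATCH
  Position 4: "c" => no
  Position 5: "c" => no
  Position 6: "b" => MATCH
  Position 7: "c" => no
  Position 8: "b" => MATCH
  Position 9: "b" => MATCH
  Position 10: "a" => no
Total occurrences: 5

5


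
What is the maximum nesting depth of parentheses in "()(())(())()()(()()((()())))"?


Input: "()(())(())()()(()()((()())))"
Tracking depth:
  Position 0 '(': depth becomes 1
  Position 1 ')': depth becomes 0
  Position 2 '(': depth becomes 1
  Position 3 '(': depth becomes 2
  Position 4 ')': depth becomes 1
  Position 5 ')': depth becomes 0
  Position 6 '(': depth becomes 1
  Position 7 '(': depth becomes 2
  Position 8 ')': depth becomes 1
  Position 9 ')': depth becomes 0
  Position 10 '(': depth becomes 1
  Position 11 ')': depth becomes 0
  Position 12 '(': depth becomes 1
  Position 13 ')': depth becomes 0
  Position 14 '(': depth becomes 1
  Position 15 '(': depth becomes 2
  Position 16 ')': depth becomes 1
  Position 17 '(': depth becomes 2
  Position 18 ')': depth becomes 1
  Position 19 '(': depth becomes 2
  Position 20 '(': depth becomes 3
  Position 21 '(': depth becomes 4
  Position 22 ')': depth becomes 3
  Position 23 '(': depth becomes 4
  Position 24 ')': depth becomes 3
  Position 25 ')': depth becomes 2
  Position 26 ')': depth becomes 1
  Position 27 ')': depth becomes 0
Maximum depth reached: 4

4


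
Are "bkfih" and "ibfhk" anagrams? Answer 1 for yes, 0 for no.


Strings: "bkfih", "ibfhk"
Sorted first:  bfhik
Sorted second: bfhik
Sorted forms match => anagrams

1


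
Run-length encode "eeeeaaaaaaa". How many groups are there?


Input: eeeeaaaaaaa
Scanning for consecutive runs:
  Group 1: 'e' x 4 (positions 0-3)
  Group 2: 'a' x 7 (positions 4-10)
Total groups: 2

2


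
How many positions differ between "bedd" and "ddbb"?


Comparing "bedd" and "ddbb" position by position:
  Position 0: 'b' vs 'd' => DIFFER
  Position 1: 'e' vs 'd' => DIFFER
  Position 2: 'd' vs 'b' => DIFFER
  Position 3: 'd' vs 'b' => DIFFER
Positions that differ: 4

4


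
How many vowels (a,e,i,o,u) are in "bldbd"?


Input: bldbd
Checking each character:
  'b' at position 0: consonant
  'l' at position 1: consonant
  'd' at position 2: consonant
  'b' at position 3: consonant
  'd' at position 4: consonant
Total vowels: 0

0


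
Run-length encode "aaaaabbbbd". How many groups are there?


Input: aaaaabbbbd
Scanning for consecutive runs:
  Group 1: 'a' x 5 (positions 0-4)
  Group 2: 'b' x 4 (positions 5-8)
  Group 3: 'd' x 1 (positions 9-9)
Total groups: 3

3


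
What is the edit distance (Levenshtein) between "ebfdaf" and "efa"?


Computing edit distance: "ebfdaf" -> "efa"
DP table:
           e    f    a
      0    1    2    3
  e   1    0    1    2
  b   2    1    1    2
  f   3    2    1    2
  d   4    3    2    2
  a   5    4    3    2
  f   6    5    4    3
Edit distance = dp[6][3] = 3

3


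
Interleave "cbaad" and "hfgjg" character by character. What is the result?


Interleaving "cbaad" and "hfgjg":
  Position 0: 'c' from first, 'h' from second => "ch"
  Position 1: 'b' from first, 'f' from second => "bf"
  Position 2: 'a' from first, 'g' from second => "ag"
  Position 3: 'a' from first, 'j' from second => "aj"
  Position 4: 'd' from first, 'g' from second => "dg"
Result: chbfagajdg

chbfagajdg


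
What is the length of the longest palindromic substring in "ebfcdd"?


Input: "ebfcdd"
Checking substrings for palindromes:
  [4:6] "dd" (len 2) => palindrome
Longest palindromic substring: "dd" with length 2

2


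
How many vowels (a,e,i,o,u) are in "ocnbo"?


Input: ocnbo
Checking each character:
  'o' at position 0: vowel (running total: 1)
  'c' at position 1: consonant
  'n' at position 2: consonant
  'b' at position 3: consonant
  'o' at position 4: vowel (running total: 2)
Total vowels: 2

2


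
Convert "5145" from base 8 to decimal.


Input: "5145" in base 8
Positional expansion:
  Digit '5' (value 5) x 8^3 = 2560
  Digit '1' (value 1) x 8^2 = 64
  Digit '4' (value 4) x 8^1 = 32
  Digit '5' (value 5) x 8^0 = 5
Sum = 2661

2661


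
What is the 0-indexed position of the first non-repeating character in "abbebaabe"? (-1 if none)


Input: abbebaabe
Character frequencies:
  'a': 3
  'b': 4
  'e': 2
Scanning left to right for freq == 1:
  Position 0 ('a'): freq=3, skip
  Position 1 ('b'): freq=4, skip
  Position 2 ('b'): freq=4, skip
  Position 3 ('e'): freq=2, skip
  Position 4 ('b'): freq=4, skip
  Position 5 ('a'): freq=3, skip
  Position 6 ('a'): freq=3, skip
  Position 7 ('b'): freq=4, skip
  Position 8 ('e'): freq=2, skip
  No unique character found => answer = -1

-1


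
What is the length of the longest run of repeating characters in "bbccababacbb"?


Input: "bbccababacbb"
Scanning for longest run:
  Position 1 ('b'): continues run of 'b', length=2
  Position 2 ('c'): new char, reset run to 1
  Position 3 ('c'): continues run of 'c', length=2
  Position 4 ('a'): new char, reset run to 1
  Position 5 ('b'): new char, reset run to 1
  Position 6 ('a'): new char, reset run to 1
  Position 7 ('b'): new char, reset run to 1
  Position 8 ('a'): new char, reset run to 1
  Position 9 ('c'): new char, reset run to 1
  Position 10 ('b'): new char, reset run to 1
  Position 11 ('b'): continues run of 'b', length=2
Longest run: 'b' with length 2

2


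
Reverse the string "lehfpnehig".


Input: lehfpnehig
Reading characters right to left:
  Position 9: 'g'
  Position 8: 'i'
  Position 7: 'h'
  Position 6: 'e'
  Position 5: 'n'
  Position 4: 'p'
  Position 3: 'f'
  Position 2: 'h'
  Position 1: 'e'
  Position 0: 'l'
Reversed: gihenpfhel

gihenpfhel
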